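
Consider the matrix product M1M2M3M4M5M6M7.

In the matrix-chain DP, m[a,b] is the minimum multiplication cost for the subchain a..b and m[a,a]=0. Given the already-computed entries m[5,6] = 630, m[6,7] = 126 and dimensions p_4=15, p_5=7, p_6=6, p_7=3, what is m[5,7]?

441

m[5,7] = min over k∈[5,6] of m[5,k]+m[k+1,7]+p_{4}·p_k·p_{7}.
k=5: 0 + 126 + 15·7·3 = 441; k=6: 630 + 0 + 15·6·3 = 900.
Minimum: 441 at k=5.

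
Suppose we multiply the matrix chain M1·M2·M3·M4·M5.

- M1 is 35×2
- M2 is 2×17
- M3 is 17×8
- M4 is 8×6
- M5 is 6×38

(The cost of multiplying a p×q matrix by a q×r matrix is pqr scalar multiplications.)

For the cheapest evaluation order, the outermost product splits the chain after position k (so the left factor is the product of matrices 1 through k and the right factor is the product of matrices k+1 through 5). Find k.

1

Adjacent pairs: M1M2 = 35·2·17 = 1190; M2M3 = 2·17·8 = 272; M3M4 = 17·8·6 = 816; M4M5 = 8·6·38 = 1824.
Length 3: M1..M3: k=1: 0+272+35·2·8=832; k=2: 1190+0+35·17·8=5950 → min 832 | M2..M4: k=2: 0+816+2·17·6=1020; k=3: 272+0+2·8·6=368 → min 368 | M3..M5: k=3: 0+1824+17·8·38=6992; k=4: 816+0+17·6·38=4692 → min 4692.
Length 4: M1..M4: k=1: 0+368+35·2·6=788; k=2: 1190+816+35·17·6=5576; k=3: 832+0+35·8·6=2512 → min 788 | M2..M5: k=2: 0+4692+2·17·38=5984; k=3: 272+1824+2·8·38=2704; k=4: 368+0+2·6·38=824 → min 824.
Top-level splits: k=1: (M1..M1)·(M2..M5) → 0+824+35·2·38 = 3484; k=2: (M1..M2)·(M3..M5) → 1190+4692+35·17·38 = 28492; k=3: (M1..M3)·(M4..M5) → 832+1824+35·8·38 = 13296; k=4: (M1..M4)·(M5..M5) → 788+0+35·6·38 = 8768.
Best split is after M1, i.e. k = 1.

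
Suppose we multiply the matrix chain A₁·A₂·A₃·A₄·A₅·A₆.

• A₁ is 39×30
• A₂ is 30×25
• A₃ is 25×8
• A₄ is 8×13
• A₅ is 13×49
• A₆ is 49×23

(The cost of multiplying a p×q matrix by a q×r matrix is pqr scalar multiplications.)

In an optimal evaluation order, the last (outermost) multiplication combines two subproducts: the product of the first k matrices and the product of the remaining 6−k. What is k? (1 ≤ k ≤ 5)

3

Adjacent pairs: A₁A₂ = 39·30·25 = 29250; A₂A₃ = 30·25·8 = 6000; A₃A₄ = 25·8·13 = 2600; A₄A₅ = 8·13·49 = 5096; A₅A₆ = 13·49·23 = 14651.
Length 3: A₁..A₃: k=1: 0+6000+39·30·8=15360; k=2: 29250+0+39·25·8=37050 → min 15360 | A₂..A₄: k=2: 0+2600+30·25·13=12350; k=3: 6000+0+30·8·13=9120 → min 9120 | A₃..A₅: k=3: 0+5096+25·8·49=14896; k=4: 2600+0+25·13·49=18525 → min 14896 | A₄..A₆: k=4: 0+14651+8·13·23=17043; k=5: 5096+0+8·49·23=14112 → min 14112.
Length 4: A₁..A₄: k=1: 0+9120+39·30·13=24330; k=2: 29250+2600+39·25·13=44525; k=3: 15360+0+39·8·13=19416 → min 19416 | A₂..A₅: k=2: 0+14896+30·25·49=51646; k=3: 6000+5096+30·8·49=22856; k=4: 9120+0+30·13·49=28230 → min 22856 | A₃..A₆: k=3: 0+14112+25·8·23=18712; k=4: 2600+14651+25·13·23=24726; k=5: 14896+0+25·49·23=43071 → min 18712.
Length 5: A₁..A₅: k=1: 0+22856+39·30·49=80186; k=2: 29250+14896+39·25·49=91921; k=3: 15360+5096+39·8·49=35744; k=4: 19416+0+39·13·49=44259 → min 35744 | A₂..A₆: k=2: 0+18712+30·25·23=35962; k=3: 6000+14112+30·8·23=25632; k=4: 9120+14651+30·13·23=32741; k=5: 22856+0+30·49·23=56666 → min 25632.
Top-level splits: k=1: (A₁..A₁)·(A₂..A₆) → 0+25632+39·30·23 = 52542; k=2: (A₁..A₂)·(A₃..A₆) → 29250+18712+39·25·23 = 70387; k=3: (A₁..A₃)·(A₄..A₆) → 15360+14112+39·8·23 = 36648; k=4: (A₁..A₄)·(A₅..A₆) → 19416+14651+39·13·23 = 45728; k=5: (A₁..A₅)·(A₆..A₆) → 35744+0+39·49·23 = 79697.
Best split is after A₃, i.e. k = 3.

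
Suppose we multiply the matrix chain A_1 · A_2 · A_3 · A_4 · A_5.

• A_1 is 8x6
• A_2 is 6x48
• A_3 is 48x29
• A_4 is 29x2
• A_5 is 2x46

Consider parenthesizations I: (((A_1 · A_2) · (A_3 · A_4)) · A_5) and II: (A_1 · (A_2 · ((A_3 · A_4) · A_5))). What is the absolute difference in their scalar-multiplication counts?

Order I = (((A_1 · A_2) · (A_3 · A_4)) · A_5): (A_1 · A_2): 8×6 by 6×48 → 8×48, cost 8·6·48 = 2304; (A_3 · A_4): 48×29 by 29×2 → 48×2, cost 48·29·2 = 2784; ((A_1 · A_2) · (A_3 · A_4)): 8×48 by 48×2 → 8×2, cost 8·48·2 = 768; cumulative 5856; (((A_1 · A_2) · (A_3 · A_4)) · A_5): 8×2 by 2×46 → 8×46, cost 8·2·46 = 736; cumulative 6592. Total 6592.
Order II = (A_1 · (A_2 · ((A_3 · A_4) · A_5))): (A_3 · A_4): 48×29 by 29×2 → 48×2, cost 48·29·2 = 2784; ((A_3 · A_4) · A_5): 48×2 by 2×46 → 48×46, cost 48·2·46 = 4416; cumulative 7200; (A_2 · ((A_3 · A_4) · A_5)): 6×48 by 48×46 → 6×46, cost 6·48·46 = 13248; cumulative 20448; (A_1 · (A_2 · ((A_3 · A_4) · A_5))): 8×6 by 6×46 → 8×46, cost 8·6·46 = 2208; cumulative 22656. Total 22656.
Difference: |6592 − 22656| = 16064.

16064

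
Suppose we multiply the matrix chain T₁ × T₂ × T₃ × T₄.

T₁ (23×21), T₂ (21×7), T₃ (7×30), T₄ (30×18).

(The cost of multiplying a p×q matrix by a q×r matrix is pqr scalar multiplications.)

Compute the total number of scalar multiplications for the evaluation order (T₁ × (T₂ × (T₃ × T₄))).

(T₃ × T₄): 7×30 by 30×18 → 7×18, cost 7·30·18 = 3780
(T₂ × (T₃ × T₄)): 21×7 by 7×18 → 21×18, cost 21·7·18 = 2646; cumulative 6426
(T₁ × (T₂ × (T₃ × T₄))): 23×21 by 21×18 → 23×18, cost 23·21·18 = 8694; cumulative 15120
Total: 15120 scalar multiplications.

15120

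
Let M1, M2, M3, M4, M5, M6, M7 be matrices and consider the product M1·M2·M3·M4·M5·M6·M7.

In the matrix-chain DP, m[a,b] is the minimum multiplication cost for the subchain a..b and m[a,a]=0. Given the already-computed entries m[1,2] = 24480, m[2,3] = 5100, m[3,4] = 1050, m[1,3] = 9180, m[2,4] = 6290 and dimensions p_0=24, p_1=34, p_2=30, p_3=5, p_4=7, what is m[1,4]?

m[1,4] = min over k∈[1,3] of m[1,k]+m[k+1,4]+p_{0}·p_k·p_{4}.
k=1: 0 + 6290 + 24·34·7 = 12002; k=2: 24480 + 1050 + 24·30·7 = 30570; k=3: 9180 + 0 + 24·5·7 = 10020.
Minimum: 10020 at k=3.

10020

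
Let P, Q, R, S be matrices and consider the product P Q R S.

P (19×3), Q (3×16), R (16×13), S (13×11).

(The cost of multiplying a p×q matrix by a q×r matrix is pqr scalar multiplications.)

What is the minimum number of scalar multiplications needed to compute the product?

1680

Adjacent pairs: PQ = 19·3·16 = 912; QR = 3·16·13 = 624; RS = 16·13·11 = 2288.
Length 3: P..R: k=1: 0+624+19·3·13=1365; k=2: 912+0+19·16·13=4864 → min 1365 | Q..S: k=2: 0+2288+3·16·11=2816; k=3: 624+0+3·13·11=1053 → min 1053.
Length 4: P..S: k=1: 0+1053+19·3·11=1680; k=2: 912+2288+19·16·11=6544; k=3: 1365+0+19·13·11=4082 → min 1680.
Optimal order: (P ((Q R) S)) with cost 1680.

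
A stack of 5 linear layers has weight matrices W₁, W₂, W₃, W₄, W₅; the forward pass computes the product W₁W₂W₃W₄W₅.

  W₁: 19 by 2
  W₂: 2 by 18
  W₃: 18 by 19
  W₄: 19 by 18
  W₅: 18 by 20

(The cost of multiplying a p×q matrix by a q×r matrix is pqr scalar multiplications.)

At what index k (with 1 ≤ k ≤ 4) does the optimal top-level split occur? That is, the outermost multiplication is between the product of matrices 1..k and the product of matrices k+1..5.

Adjacent pairs: W₁W₂ = 19·2·18 = 684; W₂W₃ = 2·18·19 = 684; W₃W₄ = 18·19·18 = 6156; W₄W₅ = 19·18·20 = 6840.
Length 3: W₁..W₃: k=1: 0+684+19·2·19=1406; k=2: 684+0+19·18·19=7182 → min 1406 | W₂..W₄: k=2: 0+6156+2·18·18=6804; k=3: 684+0+2·19·18=1368 → min 1368 | W₃..W₅: k=3: 0+6840+18·19·20=13680; k=4: 6156+0+18·18·20=12636 → min 12636.
Length 4: W₁..W₄: k=1: 0+1368+19·2·18=2052; k=2: 684+6156+19·18·18=12996; k=3: 1406+0+19·19·18=7904 → min 2052 | W₂..W₅: k=2: 0+12636+2·18·20=13356; k=3: 684+6840+2·19·20=8284; k=4: 1368+0+2·18·20=2088 → min 2088.
Top-level splits: k=1: (W₁..W₁)·(W₂..W₅) → 0+2088+19·2·20 = 2848; k=2: (W₁..W₂)·(W₃..W₅) → 684+12636+19·18·20 = 20160; k=3: (W₁..W₃)·(W₄..W₅) → 1406+6840+19·19·20 = 15466; k=4: (W₁..W₄)·(W₅..W₅) → 2052+0+19·18·20 = 8892.
Best split is after W₁, i.e. k = 1.

1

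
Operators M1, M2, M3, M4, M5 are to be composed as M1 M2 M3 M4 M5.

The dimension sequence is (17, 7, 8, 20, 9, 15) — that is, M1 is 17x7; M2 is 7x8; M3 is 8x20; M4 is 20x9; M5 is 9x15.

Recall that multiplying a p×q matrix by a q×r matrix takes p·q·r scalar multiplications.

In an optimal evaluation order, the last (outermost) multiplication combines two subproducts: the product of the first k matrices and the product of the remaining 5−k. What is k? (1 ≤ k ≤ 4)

Adjacent pairs: M1M2 = 17·7·8 = 952; M2M3 = 7·8·20 = 1120; M3M4 = 8·20·9 = 1440; M4M5 = 20·9·15 = 2700.
Length 3: M1..M3: k=1: 0+1120+17·7·20=3500; k=2: 952+0+17·8·20=3672 → min 3500 | M2..M4: k=2: 0+1440+7·8·9=1944; k=3: 1120+0+7·20·9=2380 → min 1944 | M3..M5: k=3: 0+2700+8·20·15=5100; k=4: 1440+0+8·9·15=2520 → min 2520.
Length 4: M1..M4: k=1: 0+1944+17·7·9=3015; k=2: 952+1440+17·8·9=3616; k=3: 3500+0+17·20·9=6560 → min 3015 | M2..M5: k=2: 0+2520+7·8·15=3360; k=3: 1120+2700+7·20·15=5920; k=4: 1944+0+7·9·15=2889 → min 2889.
Top-level splits: k=1: (M1..M1)·(M2..M5) → 0+2889+17·7·15 = 4674; k=2: (M1..M2)·(M3..M5) → 952+2520+17·8·15 = 5512; k=3: (M1..M3)·(M4..M5) → 3500+2700+17·20·15 = 11300; k=4: (M1..M4)·(M5..M5) → 3015+0+17·9·15 = 5310.
Best split is after M1, i.e. k = 1.

1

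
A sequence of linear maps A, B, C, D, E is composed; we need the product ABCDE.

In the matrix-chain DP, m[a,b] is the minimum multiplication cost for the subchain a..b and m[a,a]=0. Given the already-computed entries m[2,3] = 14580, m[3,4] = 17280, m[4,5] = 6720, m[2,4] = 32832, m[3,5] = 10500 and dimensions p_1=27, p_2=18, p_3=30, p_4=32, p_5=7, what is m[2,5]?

13902

m[2,5] = min over k∈[2,4] of m[2,k]+m[k+1,5]+p_{1}·p_k·p_{5}.
k=2: 0 + 10500 + 27·18·7 = 13902; k=3: 14580 + 6720 + 27·30·7 = 26970; k=4: 32832 + 0 + 27·32·7 = 38880.
Minimum: 13902 at k=2.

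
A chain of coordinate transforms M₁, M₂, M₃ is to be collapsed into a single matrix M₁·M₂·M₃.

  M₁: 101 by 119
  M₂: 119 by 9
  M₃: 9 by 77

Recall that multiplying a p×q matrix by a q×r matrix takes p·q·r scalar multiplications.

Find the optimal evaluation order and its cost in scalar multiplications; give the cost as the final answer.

(M₁·(M₂·M₃)): cost 1007930.
((M₁·M₂)·M₃): cost 178164.
Optimal: ((M₁·M₂)·M₃) with cost 178164.

178164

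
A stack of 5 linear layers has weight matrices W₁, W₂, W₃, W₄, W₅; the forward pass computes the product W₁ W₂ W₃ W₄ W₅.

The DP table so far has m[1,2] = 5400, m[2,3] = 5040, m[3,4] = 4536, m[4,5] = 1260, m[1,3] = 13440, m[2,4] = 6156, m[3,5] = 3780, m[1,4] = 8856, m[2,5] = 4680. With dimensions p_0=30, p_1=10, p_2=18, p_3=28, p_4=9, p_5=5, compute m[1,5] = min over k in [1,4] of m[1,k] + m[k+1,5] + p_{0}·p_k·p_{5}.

m[1,5] = min over k∈[1,4] of m[1,k]+m[k+1,5]+p_{0}·p_k·p_{5}.
k=1: 0 + 4680 + 30·10·5 = 6180; k=2: 5400 + 3780 + 30·18·5 = 11880; k=3: 13440 + 1260 + 30·28·5 = 18900; k=4: 8856 + 0 + 30·9·5 = 10206.
Minimum: 6180 at k=1.

6180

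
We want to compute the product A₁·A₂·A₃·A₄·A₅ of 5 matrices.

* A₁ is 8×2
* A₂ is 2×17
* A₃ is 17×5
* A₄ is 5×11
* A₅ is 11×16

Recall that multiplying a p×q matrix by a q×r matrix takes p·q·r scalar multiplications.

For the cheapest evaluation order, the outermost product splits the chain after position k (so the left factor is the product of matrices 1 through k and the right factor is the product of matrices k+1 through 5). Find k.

1

Adjacent pairs: A₁A₂ = 8·2·17 = 272; A₂A₃ = 2·17·5 = 170; A₃A₄ = 17·5·11 = 935; A₄A₅ = 5·11·16 = 880.
Length 3: A₁..A₃: k=1: 0+170+8·2·5=250; k=2: 272+0+8·17·5=952 → min 250 | A₂..A₄: k=2: 0+935+2·17·11=1309; k=3: 170+0+2·5·11=280 → min 280 | A₃..A₅: k=3: 0+880+17·5·16=2240; k=4: 935+0+17·11·16=3927 → min 2240.
Length 4: A₁..A₄: k=1: 0+280+8·2·11=456; k=2: 272+935+8·17·11=2703; k=3: 250+0+8·5·11=690 → min 456 | A₂..A₅: k=2: 0+2240+2·17·16=2784; k=3: 170+880+2·5·16=1210; k=4: 280+0+2·11·16=632 → min 632.
Top-level splits: k=1: (A₁..A₁)·(A₂..A₅) → 0+632+8·2·16 = 888; k=2: (A₁..A₂)·(A₃..A₅) → 272+2240+8·17·16 = 4688; k=3: (A₁..A₃)·(A₄..A₅) → 250+880+8·5·16 = 1770; k=4: (A₁..A₄)·(A₅..A₅) → 456+0+8·11·16 = 1864.
Best split is after A₁, i.e. k = 1.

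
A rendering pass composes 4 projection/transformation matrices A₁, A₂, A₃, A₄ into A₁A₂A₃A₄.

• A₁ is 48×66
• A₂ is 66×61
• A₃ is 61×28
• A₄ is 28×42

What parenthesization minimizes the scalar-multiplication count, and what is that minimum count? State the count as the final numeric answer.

Adjacent pairs: A₁A₂ = 48·66·61 = 193248; A₂A₃ = 66·61·28 = 112728; A₃A₄ = 61·28·42 = 71736.
Length 3: A₁..A₃: k=1: 0+112728+48·66·28=201432; k=2: 193248+0+48·61·28=275232 → min 201432 | A₂..A₄: k=2: 0+71736+66·61·42=240828; k=3: 112728+0+66·28·42=190344 → min 190344.
Length 4: A₁..A₄: k=1: 0+190344+48·66·42=323400; k=2: 193248+71736+48·61·42=387960; k=3: 201432+0+48·28·42=257880 → min 257880.
Optimal parenthesization: ((A₁(A₂A₃))A₄) with cost 257880.

257880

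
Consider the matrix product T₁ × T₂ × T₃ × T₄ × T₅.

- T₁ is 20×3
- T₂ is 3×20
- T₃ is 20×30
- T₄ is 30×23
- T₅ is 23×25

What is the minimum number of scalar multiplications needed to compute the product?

Adjacent pairs: T₁T₂ = 20·3·20 = 1200; T₂T₃ = 3·20·30 = 1800; T₃T₄ = 20·30·23 = 13800; T₄T₅ = 30·23·25 = 17250.
Length 3: T₁..T₃: k=1: 0+1800+20·3·30=3600; k=2: 1200+0+20·20·30=13200 → min 3600 | T₂..T₄: k=2: 0+13800+3·20·23=15180; k=3: 1800+0+3·30·23=3870 → min 3870 | T₃..T₅: k=3: 0+17250+20·30·25=32250; k=4: 13800+0+20·23·25=25300 → min 25300.
Length 4: T₁..T₄: k=1: 0+3870+20·3·23=5250; k=2: 1200+13800+20·20·23=24200; k=3: 3600+0+20·30·23=17400 → min 5250 | T₂..T₅: k=2: 0+25300+3·20·25=26800; k=3: 1800+17250+3·30·25=21300; k=4: 3870+0+3·23·25=5595 → min 5595.
Length 5: T₁..T₅: k=1: 0+5595+20·3·25=7095; k=2: 1200+25300+20·20·25=36500; k=3: 3600+17250+20·30·25=35850; k=4: 5250+0+20·23·25=16750 → min 7095.
Optimal order: (T₁ × (((T₂ × T₃) × T₄) × T₅)) with cost 7095.

7095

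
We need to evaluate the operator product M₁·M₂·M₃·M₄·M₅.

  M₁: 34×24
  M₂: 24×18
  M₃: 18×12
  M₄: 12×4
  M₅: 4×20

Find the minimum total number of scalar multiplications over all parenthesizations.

8576

Adjacent pairs: M₁M₂ = 34·24·18 = 14688; M₂M₃ = 24·18·12 = 5184; M₃M₄ = 18·12·4 = 864; M₄M₅ = 12·4·20 = 960.
Length 3: M₁..M₃: k=1: 0+5184+34·24·12=14976; k=2: 14688+0+34·18·12=22032 → min 14976 | M₂..M₄: k=2: 0+864+24·18·4=2592; k=3: 5184+0+24·12·4=6336 → min 2592 | M₃..M₅: k=3: 0+960+18·12·20=5280; k=4: 864+0+18·4·20=2304 → min 2304.
Length 4: M₁..M₄: k=1: 0+2592+34·24·4=5856; k=2: 14688+864+34·18·4=18000; k=3: 14976+0+34·12·4=16608 → min 5856 | M₂..M₅: k=2: 0+2304+24·18·20=10944; k=3: 5184+960+24·12·20=11904; k=4: 2592+0+24·4·20=4512 → min 4512.
Length 5: M₁..M₅: k=1: 0+4512+34·24·20=20832; k=2: 14688+2304+34·18·20=29232; k=3: 14976+960+34·12·20=24096; k=4: 5856+0+34·4·20=8576 → min 8576.
Optimal order: ((M₁·(M₂·(M₃·M₄)))·M₅) with cost 8576.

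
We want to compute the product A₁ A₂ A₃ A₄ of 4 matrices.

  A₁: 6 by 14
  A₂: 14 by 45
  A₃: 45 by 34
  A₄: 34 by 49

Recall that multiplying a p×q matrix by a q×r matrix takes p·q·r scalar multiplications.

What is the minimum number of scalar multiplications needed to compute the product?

22956

Adjacent pairs: A₁A₂ = 6·14·45 = 3780; A₂A₃ = 14·45·34 = 21420; A₃A₄ = 45·34·49 = 74970.
Length 3: A₁..A₃: k=1: 0+21420+6·14·34=24276; k=2: 3780+0+6·45·34=12960 → min 12960 | A₂..A₄: k=2: 0+74970+14·45·49=105840; k=3: 21420+0+14·34·49=44744 → min 44744.
Length 4: A₁..A₄: k=1: 0+44744+6·14·49=48860; k=2: 3780+74970+6·45·49=91980; k=3: 12960+0+6·34·49=22956 → min 22956.
Optimal order: (((A₁ A₂) A₃) A₄) with cost 22956.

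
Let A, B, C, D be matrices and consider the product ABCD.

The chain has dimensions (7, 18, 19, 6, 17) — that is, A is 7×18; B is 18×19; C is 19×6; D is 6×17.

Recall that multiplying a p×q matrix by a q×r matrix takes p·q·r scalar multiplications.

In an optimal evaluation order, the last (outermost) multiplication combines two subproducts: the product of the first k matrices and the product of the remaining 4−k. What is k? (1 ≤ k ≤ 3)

Adjacent pairs: AB = 7·18·19 = 2394; BC = 18·19·6 = 2052; CD = 19·6·17 = 1938.
Length 3: A..C: k=1: 0+2052+7·18·6=2808; k=2: 2394+0+7·19·6=3192 → min 2808 | B..D: k=2: 0+1938+18·19·17=7752; k=3: 2052+0+18·6·17=3888 → min 3888.
Top-level splits: k=1: (A..A)·(B..D) → 0+3888+7·18·17 = 6030; k=2: (A..B)·(C..D) → 2394+1938+7·19·17 = 6593; k=3: (A..C)·(D..D) → 2808+0+7·6·17 = 3522.
Best split is after C, i.e. k = 3.

3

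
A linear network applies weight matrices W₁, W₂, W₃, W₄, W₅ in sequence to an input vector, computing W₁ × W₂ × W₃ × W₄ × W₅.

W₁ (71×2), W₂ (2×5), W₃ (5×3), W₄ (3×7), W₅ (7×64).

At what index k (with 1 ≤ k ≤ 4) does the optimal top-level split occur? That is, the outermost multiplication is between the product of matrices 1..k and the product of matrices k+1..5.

Adjacent pairs: W₁W₂ = 71·2·5 = 710; W₂W₃ = 2·5·3 = 30; W₃W₄ = 5·3·7 = 105; W₄W₅ = 3·7·64 = 1344.
Length 3: W₁..W₃: k=1: 0+30+71·2·3=456; k=2: 710+0+71·5·3=1775 → min 456 | W₂..W₄: k=2: 0+105+2·5·7=175; k=3: 30+0+2·3·7=72 → min 72 | W₃..W₅: k=3: 0+1344+5·3·64=2304; k=4: 105+0+5·7·64=2345 → min 2304.
Length 4: W₁..W₄: k=1: 0+72+71·2·7=1066; k=2: 710+105+71·5·7=3300; k=3: 456+0+71·3·7=1947 → min 1066 | W₂..W₅: k=2: 0+2304+2·5·64=2944; k=3: 30+1344+2·3·64=1758; k=4: 72+0+2·7·64=968 → min 968.
Top-level splits: k=1: (W₁..W₁)·(W₂..W₅) → 0+968+71·2·64 = 10056; k=2: (W₁..W₂)·(W₃..W₅) → 710+2304+71·5·64 = 25734; k=3: (W₁..W₃)·(W₄..W₅) → 456+1344+71·3·64 = 15432; k=4: (W₁..W₄)·(W₅..W₅) → 1066+0+71·7·64 = 32874.
Best split is after W₁, i.e. k = 1.

1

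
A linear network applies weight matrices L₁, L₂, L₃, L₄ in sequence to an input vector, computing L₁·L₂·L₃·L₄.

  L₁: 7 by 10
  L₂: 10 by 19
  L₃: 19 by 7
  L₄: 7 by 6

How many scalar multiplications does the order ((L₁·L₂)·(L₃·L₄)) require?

2926

(L₁·L₂): 7×10 by 10×19 → 7×19, cost 7·10·19 = 1330
(L₃·L₄): 19×7 by 7×6 → 19×6, cost 19·7·6 = 798
((L₁·L₂)·(L₃·L₄)): 7×19 by 19×6 → 7×6, cost 7·19·6 = 798; cumulative 2926
Total: 2926 scalar multiplications.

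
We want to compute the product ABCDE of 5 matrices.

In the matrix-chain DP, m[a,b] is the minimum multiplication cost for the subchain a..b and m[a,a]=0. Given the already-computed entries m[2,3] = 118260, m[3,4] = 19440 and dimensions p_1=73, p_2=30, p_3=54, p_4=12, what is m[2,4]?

m[2,4] = min over k∈[2,3] of m[2,k]+m[k+1,4]+p_{1}·p_k·p_{4}.
k=2: 0 + 19440 + 73·30·12 = 45720; k=3: 118260 + 0 + 73·54·12 = 165564.
Minimum: 45720 at k=2.

45720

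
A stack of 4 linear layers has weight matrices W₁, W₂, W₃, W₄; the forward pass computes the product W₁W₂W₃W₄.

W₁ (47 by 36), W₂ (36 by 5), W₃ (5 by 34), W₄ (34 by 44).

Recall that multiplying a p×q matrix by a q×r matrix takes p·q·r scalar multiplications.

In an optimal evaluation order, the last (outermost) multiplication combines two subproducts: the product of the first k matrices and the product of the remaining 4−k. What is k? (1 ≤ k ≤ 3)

2

Adjacent pairs: W₁W₂ = 47·36·5 = 8460; W₂W₃ = 36·5·34 = 6120; W₃W₄ = 5·34·44 = 7480.
Length 3: W₁..W₃: k=1: 0+6120+47·36·34=63648; k=2: 8460+0+47·5·34=16450 → min 16450 | W₂..W₄: k=2: 0+7480+36·5·44=15400; k=3: 6120+0+36·34·44=59976 → min 15400.
Top-level splits: k=1: (W₁..W₁)·(W₂..W₄) → 0+15400+47·36·44 = 89848; k=2: (W₁..W₂)·(W₃..W₄) → 8460+7480+47·5·44 = 26280; k=3: (W₁..W₃)·(W₄..W₄) → 16450+0+47·34·44 = 86762.
Best split is after W₂, i.e. k = 2.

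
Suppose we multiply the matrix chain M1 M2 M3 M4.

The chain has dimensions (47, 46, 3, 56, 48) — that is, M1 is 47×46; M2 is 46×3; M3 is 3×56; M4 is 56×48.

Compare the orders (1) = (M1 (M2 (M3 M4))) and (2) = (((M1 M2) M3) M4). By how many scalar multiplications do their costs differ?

Order (1) = (M1 (M2 (M3 M4))): (M3 M4): 3×56 by 56×48 → 3×48, cost 3·56·48 = 8064; (M2 (M3 M4)): 46×3 by 3×48 → 46×48, cost 46·3·48 = 6624; cumulative 14688; (M1 (M2 (M3 M4))): 47×46 by 46×48 → 47×48, cost 47·46·48 = 103776; cumulative 118464. Total 118464.
Order (2) = (((M1 M2) M3) M4): (M1 M2): 47×46 by 46×3 → 47×3, cost 47·46·3 = 6486; ((M1 M2) M3): 47×3 by 3×56 → 47×56, cost 47·3·56 = 7896; cumulative 14382; (((M1 M2) M3) M4): 47×56 by 56×48 → 47×48, cost 47·56·48 = 126336; cumulative 140718. Total 140718.
Difference: |118464 − 140718| = 22254.

22254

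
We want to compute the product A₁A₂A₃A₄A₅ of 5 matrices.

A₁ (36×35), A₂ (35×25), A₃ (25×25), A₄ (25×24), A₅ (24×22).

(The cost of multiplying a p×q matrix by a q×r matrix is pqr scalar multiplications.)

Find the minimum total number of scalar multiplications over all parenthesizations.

Adjacent pairs: A₁A₂ = 36·35·25 = 31500; A₂A₃ = 35·25·25 = 21875; A₃A₄ = 25·25·24 = 15000; A₄A₅ = 25·24·22 = 13200.
Length 3: A₁..A₃: k=1: 0+21875+36·35·25=53375; k=2: 31500+0+36·25·25=54000 → min 53375 | A₂..A₄: k=2: 0+15000+35·25·24=36000; k=3: 21875+0+35·25·24=42875 → min 36000 | A₃..A₅: k=3: 0+13200+25·25·22=26950; k=4: 15000+0+25·24·22=28200 → min 26950.
Length 4: A₁..A₄: k=1: 0+36000+36·35·24=66240; k=2: 31500+15000+36·25·24=68100; k=3: 53375+0+36·25·24=74975 → min 66240 | A₂..A₅: k=2: 0+26950+35·25·22=46200; k=3: 21875+13200+35·25·22=54325; k=4: 36000+0+35·24·22=54480 → min 46200.
Length 5: A₁..A₅: k=1: 0+46200+36·35·22=73920; k=2: 31500+26950+36·25·22=78250; k=3: 53375+13200+36·25·22=86375; k=4: 66240+0+36·24·22=85248 → min 73920.
Optimal order: (A₁(A₂(A₃(A₄A₅)))) with cost 73920.

73920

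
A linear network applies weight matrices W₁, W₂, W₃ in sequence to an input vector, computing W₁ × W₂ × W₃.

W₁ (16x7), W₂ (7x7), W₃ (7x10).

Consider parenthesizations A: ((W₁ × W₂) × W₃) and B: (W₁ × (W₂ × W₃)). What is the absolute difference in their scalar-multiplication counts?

294

Order A = ((W₁ × W₂) × W₃): (W₁ × W₂): 16×7 by 7×7 → 16×7, cost 16·7·7 = 784; ((W₁ × W₂) × W₃): 16×7 by 7×10 → 16×10, cost 16·7·10 = 1120; cumulative 1904. Total 1904.
Order B = (W₁ × (W₂ × W₃)): (W₂ × W₃): 7×7 by 7×10 → 7×10, cost 7·7·10 = 490; (W₁ × (W₂ × W₃)): 16×7 by 7×10 → 16×10, cost 16·7·10 = 1120; cumulative 1610. Total 1610.
Difference: |1904 − 1610| = 294.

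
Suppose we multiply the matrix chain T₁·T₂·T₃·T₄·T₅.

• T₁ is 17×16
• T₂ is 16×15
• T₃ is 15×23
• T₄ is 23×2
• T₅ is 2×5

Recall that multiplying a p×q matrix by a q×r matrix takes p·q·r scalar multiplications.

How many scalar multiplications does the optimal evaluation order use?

Adjacent pairs: T₁T₂ = 17·16·15 = 4080; T₂T₃ = 16·15·23 = 5520; T₃T₄ = 15·23·2 = 690; T₄T₅ = 23·2·5 = 230.
Length 3: T₁..T₃: k=1: 0+5520+17·16·23=11776; k=2: 4080+0+17·15·23=9945 → min 9945 | T₂..T₄: k=2: 0+690+16·15·2=1170; k=3: 5520+0+16·23·2=6256 → min 1170 | T₃..T₅: k=3: 0+230+15·23·5=1955; k=4: 690+0+15·2·5=840 → min 840.
Length 4: T₁..T₄: k=1: 0+1170+17·16·2=1714; k=2: 4080+690+17·15·2=5280; k=3: 9945+0+17·23·2=10727 → min 1714 | T₂..T₅: k=2: 0+840+16·15·5=2040; k=3: 5520+230+16·23·5=7590; k=4: 1170+0+16·2·5=1330 → min 1330.
Length 5: T₁..T₅: k=1: 0+1330+17·16·5=2690; k=2: 4080+840+17·15·5=6195; k=3: 9945+230+17·23·5=12130; k=4: 1714+0+17·2·5=1884 → min 1884.
Optimal order: ((T₁·(T₂·(T₃·T₄)))·T₅) with cost 1884.

1884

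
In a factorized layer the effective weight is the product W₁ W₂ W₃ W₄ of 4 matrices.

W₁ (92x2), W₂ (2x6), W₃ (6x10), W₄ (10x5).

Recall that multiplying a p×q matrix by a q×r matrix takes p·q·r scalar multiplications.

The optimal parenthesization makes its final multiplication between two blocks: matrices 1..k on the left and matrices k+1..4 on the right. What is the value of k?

1

Adjacent pairs: W₁W₂ = 92·2·6 = 1104; W₂W₃ = 2·6·10 = 120; W₃W₄ = 6·10·5 = 300.
Length 3: W₁..W₃: k=1: 0+120+92·2·10=1960; k=2: 1104+0+92·6·10=6624 → min 1960 | W₂..W₄: k=2: 0+300+2·6·5=360; k=3: 120+0+2·10·5=220 → min 220.
Top-level splits: k=1: (W₁..W₁)·(W₂..W₄) → 0+220+92·2·5 = 1140; k=2: (W₁..W₂)·(W₃..W₄) → 1104+300+92·6·5 = 4164; k=3: (W₁..W₃)·(W₄..W₄) → 1960+0+92·10·5 = 6560.
Best split is after W₁, i.e. k = 1.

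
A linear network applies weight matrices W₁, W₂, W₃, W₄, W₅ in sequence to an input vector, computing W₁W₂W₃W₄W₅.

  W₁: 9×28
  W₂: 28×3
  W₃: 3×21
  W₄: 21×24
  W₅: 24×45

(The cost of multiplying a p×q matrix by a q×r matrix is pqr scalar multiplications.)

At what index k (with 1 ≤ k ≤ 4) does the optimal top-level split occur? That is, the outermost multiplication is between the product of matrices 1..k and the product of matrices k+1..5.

Adjacent pairs: W₁W₂ = 9·28·3 = 756; W₂W₃ = 28·3·21 = 1764; W₃W₄ = 3·21·24 = 1512; W₄W₅ = 21·24·45 = 22680.
Length 3: W₁..W₃: k=1: 0+1764+9·28·21=7056; k=2: 756+0+9·3·21=1323 → min 1323 | W₂..W₄: k=2: 0+1512+28·3·24=3528; k=3: 1764+0+28·21·24=15876 → min 3528 | W₃..W₅: k=3: 0+22680+3·21·45=25515; k=4: 1512+0+3·24·45=4752 → min 4752.
Length 4: W₁..W₄: k=1: 0+3528+9·28·24=9576; k=2: 756+1512+9·3·24=2916; k=3: 1323+0+9·21·24=5859 → min 2916 | W₂..W₅: k=2: 0+4752+28·3·45=8532; k=3: 1764+22680+28·21·45=50904; k=4: 3528+0+28·24·45=33768 → min 8532.
Top-level splits: k=1: (W₁..W₁)·(W₂..W₅) → 0+8532+9·28·45 = 19872; k=2: (W₁..W₂)·(W₃..W₅) → 756+4752+9·3·45 = 6723; k=3: (W₁..W₃)·(W₄..W₅) → 1323+22680+9·21·45 = 32508; k=4: (W₁..W₄)·(W₅..W₅) → 2916+0+9·24·45 = 12636.
Best split is after W₂, i.e. k = 2.

2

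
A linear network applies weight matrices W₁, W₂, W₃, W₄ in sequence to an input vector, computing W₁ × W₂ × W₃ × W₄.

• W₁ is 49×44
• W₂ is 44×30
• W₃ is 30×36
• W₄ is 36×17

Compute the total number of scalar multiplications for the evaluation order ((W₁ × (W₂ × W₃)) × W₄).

155124

(W₂ × W₃): 44×30 by 30×36 → 44×36, cost 44·30·36 = 47520
(W₁ × (W₂ × W₃)): 49×44 by 44×36 → 49×36, cost 49·44·36 = 77616; cumulative 125136
((W₁ × (W₂ × W₃)) × W₄): 49×36 by 36×17 → 49×17, cost 49·36·17 = 29988; cumulative 155124
Total: 155124 scalar multiplications.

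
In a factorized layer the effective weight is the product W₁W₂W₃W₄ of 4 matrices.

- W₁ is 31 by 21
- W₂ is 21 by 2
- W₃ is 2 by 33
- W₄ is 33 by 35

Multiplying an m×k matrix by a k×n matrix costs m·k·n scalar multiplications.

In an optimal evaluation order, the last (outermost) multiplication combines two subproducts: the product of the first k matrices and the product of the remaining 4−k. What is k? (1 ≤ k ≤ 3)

2

Adjacent pairs: W₁W₂ = 31·21·2 = 1302; W₂W₃ = 21·2·33 = 1386; W₃W₄ = 2·33·35 = 2310.
Length 3: W₁..W₃: k=1: 0+1386+31·21·33=22869; k=2: 1302+0+31·2·33=3348 → min 3348 | W₂..W₄: k=2: 0+2310+21·2·35=3780; k=3: 1386+0+21·33·35=25641 → min 3780.
Top-level splits: k=1: (W₁..W₁)·(W₂..W₄) → 0+3780+31·21·35 = 26565; k=2: (W₁..W₂)·(W₃..W₄) → 1302+2310+31·2·35 = 5782; k=3: (W₁..W₃)·(W₄..W₄) → 3348+0+31·33·35 = 39153.
Best split is after W₂, i.e. k = 2.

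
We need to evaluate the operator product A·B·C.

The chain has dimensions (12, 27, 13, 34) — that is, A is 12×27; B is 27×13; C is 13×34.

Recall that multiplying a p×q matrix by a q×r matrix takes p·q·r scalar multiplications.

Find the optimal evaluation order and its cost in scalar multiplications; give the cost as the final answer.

9516

(A·(B·C)): cost 22950.
((A·B)·C): cost 9516.
Optimal: ((A·B)·C) with cost 9516.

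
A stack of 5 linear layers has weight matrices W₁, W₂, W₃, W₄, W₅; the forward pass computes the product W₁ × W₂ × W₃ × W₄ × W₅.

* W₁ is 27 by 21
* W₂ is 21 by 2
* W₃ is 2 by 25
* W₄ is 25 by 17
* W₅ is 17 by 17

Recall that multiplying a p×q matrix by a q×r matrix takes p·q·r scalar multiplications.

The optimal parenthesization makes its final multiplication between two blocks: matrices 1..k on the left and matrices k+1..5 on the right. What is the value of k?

Adjacent pairs: W₁W₂ = 27·21·2 = 1134; W₂W₃ = 21·2·25 = 1050; W₃W₄ = 2·25·17 = 850; W₄W₅ = 25·17·17 = 7225.
Length 3: W₁..W₃: k=1: 0+1050+27·21·25=15225; k=2: 1134+0+27·2·25=2484 → min 2484 | W₂..W₄: k=2: 0+850+21·2·17=1564; k=3: 1050+0+21·25·17=9975 → min 1564 | W₃..W₅: k=3: 0+7225+2·25·17=8075; k=4: 850+0+2·17·17=1428 → min 1428.
Length 4: W₁..W₄: k=1: 0+1564+27·21·17=11203; k=2: 1134+850+27·2·17=2902; k=3: 2484+0+27·25·17=13959 → min 2902 | W₂..W₅: k=2: 0+1428+21·2·17=2142; k=3: 1050+7225+21·25·17=17200; k=4: 1564+0+21·17·17=7633 → min 2142.
Top-level splits: k=1: (W₁..W₁)·(W₂..W₅) → 0+2142+27·21·17 = 11781; k=2: (W₁..W₂)·(W₃..W₅) → 1134+1428+27·2·17 = 3480; k=3: (W₁..W₃)·(W₄..W₅) → 2484+7225+27·25·17 = 21184; k=4: (W₁..W₄)·(W₅..W₅) → 2902+0+27·17·17 = 10705.
Best split is after W₂, i.e. k = 2.

2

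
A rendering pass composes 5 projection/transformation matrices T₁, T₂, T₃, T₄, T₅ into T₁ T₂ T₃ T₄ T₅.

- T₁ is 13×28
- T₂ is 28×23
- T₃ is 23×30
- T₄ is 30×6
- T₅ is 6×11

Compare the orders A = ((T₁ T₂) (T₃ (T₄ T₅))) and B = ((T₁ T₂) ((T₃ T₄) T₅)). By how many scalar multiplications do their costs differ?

3912

Order A = ((T₁ T₂) (T₃ (T₄ T₅))): (T₁ T₂): 13×28 by 28×23 → 13×23, cost 13·28·23 = 8372; (T₄ T₅): 30×6 by 6×11 → 30×11, cost 30·6·11 = 1980; (T₃ (T₄ T₅)): 23×30 by 30×11 → 23×11, cost 23·30·11 = 7590; cumulative 9570; ((T₁ T₂) (T₃ (T₄ T₅))): 13×23 by 23×11 → 13×11, cost 13·23·11 = 3289; cumulative 21231. Total 21231.
Order B = ((T₁ T₂) ((T₃ T₄) T₅)): (T₁ T₂): 13×28 by 28×23 → 13×23, cost 13·28·23 = 8372; (T₃ T₄): 23×30 by 30×6 → 23×6, cost 23·30·6 = 4140; ((T₃ T₄) T₅): 23×6 by 6×11 → 23×11, cost 23·6·11 = 1518; cumulative 5658; ((T₁ T₂) ((T₃ T₄) T₅)): 13×23 by 23×11 → 13×11, cost 13·23·11 = 3289; cumulative 17319. Total 17319.
Difference: |21231 − 17319| = 3912.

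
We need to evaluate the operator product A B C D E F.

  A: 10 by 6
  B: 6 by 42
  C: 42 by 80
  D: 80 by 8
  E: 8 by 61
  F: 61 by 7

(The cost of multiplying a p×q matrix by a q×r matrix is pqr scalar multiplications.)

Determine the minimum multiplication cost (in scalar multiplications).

Adjacent pairs: AB = 10·6·42 = 2520; BC = 6·42·80 = 20160; CD = 42·80·8 = 26880; DE = 80·8·61 = 39040; EF = 8·61·7 = 3416.
Length 3: A..C: k=1: 0+20160+10·6·80=24960; k=2: 2520+0+10·42·80=36120 → min 24960 | B..D: k=2: 0+26880+6·42·8=28896; k=3: 20160+0+6·80·8=24000 → min 24000 | C..E: k=3: 0+39040+42·80·61=244000; k=4: 26880+0+42·8·61=47376 → min 47376 | D..F: k=4: 0+3416+80·8·7=7896; k=5: 39040+0+80·61·7=73200 → min 7896.
Length 4: A..D: k=1: 0+24000+10·6·8=24480; k=2: 2520+26880+10·42·8=32760; k=3: 24960+0+10·80·8=31360 → min 24480 | B..E: k=2: 0+47376+6·42·61=62748; k=3: 20160+39040+6·80·61=88480; k=4: 24000+0+6·8·61=26928 → min 26928 | C..F: k=3: 0+7896+42·80·7=31416; k=4: 26880+3416+42·8·7=32648; k=5: 47376+0+42·61·7=65310 → min 31416.
Length 5: A..E: k=1: 0+26928+10·6·61=30588; k=2: 2520+47376+10·42·61=75516; k=3: 24960+39040+10·80·61=112800; k=4: 24480+0+10·8·61=29360 → min 29360 | B..F: k=2: 0+31416+6·42·7=33180; k=3: 20160+7896+6·80·7=31416; k=4: 24000+3416+6·8·7=27752; k=5: 26928+0+6·61·7=29490 → min 27752.
Length 6: A..F: k=1: 0+27752+10·6·7=28172; k=2: 2520+31416+10·42·7=36876; k=3: 24960+7896+10·80·7=38456; k=4: 24480+3416+10·8·7=28456; k=5: 29360+0+10·61·7=33630 → min 28172.
Optimal order: (A (((B C) D) (E F))) with cost 28172.

28172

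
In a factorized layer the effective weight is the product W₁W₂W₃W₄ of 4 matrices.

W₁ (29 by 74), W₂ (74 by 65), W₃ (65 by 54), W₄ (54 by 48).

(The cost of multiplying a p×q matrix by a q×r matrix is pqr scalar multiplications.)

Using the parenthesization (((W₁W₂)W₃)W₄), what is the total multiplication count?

(W₁W₂): 29×74 by 74×65 → 29×65, cost 29·74·65 = 139490
((W₁W₂)W₃): 29×65 by 65×54 → 29×54, cost 29·65·54 = 101790; cumulative 241280
(((W₁W₂)W₃)W₄): 29×54 by 54×48 → 29×48, cost 29·54·48 = 75168; cumulative 316448
Total: 316448 scalar multiplications.

316448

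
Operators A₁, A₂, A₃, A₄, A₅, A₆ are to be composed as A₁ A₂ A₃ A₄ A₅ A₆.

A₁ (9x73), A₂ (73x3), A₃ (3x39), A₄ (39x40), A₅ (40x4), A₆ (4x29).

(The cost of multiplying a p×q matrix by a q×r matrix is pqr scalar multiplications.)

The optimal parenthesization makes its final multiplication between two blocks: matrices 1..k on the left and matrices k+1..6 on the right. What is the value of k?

Adjacent pairs: A₁A₂ = 9·73·3 = 1971; A₂A₃ = 73·3·39 = 8541; A₃A₄ = 3·39·40 = 4680; A₄A₅ = 39·40·4 = 6240; A₅A₆ = 40·4·29 = 4640.
Length 3: A₁..A₃: k=1: 0+8541+9·73·39=34164; k=2: 1971+0+9·3·39=3024 → min 3024 | A₂..A₄: k=2: 0+4680+73·3·40=13440; k=3: 8541+0+73·39·40=122421 → min 13440 | A₃..A₅: k=3: 0+6240+3·39·4=6708; k=4: 4680+0+3·40·4=5160 → min 5160 | A₄..A₆: k=4: 0+4640+39·40·29=49880; k=5: 6240+0+39·4·29=10764 → min 10764.
Length 4: A₁..A₄: k=1: 0+13440+9·73·40=39720; k=2: 1971+4680+9·3·40=7731; k=3: 3024+0+9·39·40=17064 → min 7731 | A₂..A₅: k=2: 0+5160+73·3·4=6036; k=3: 8541+6240+73·39·4=26169; k=4: 13440+0+73·40·4=25120 → min 6036 | A₃..A₆: k=3: 0+10764+3·39·29=14157; k=4: 4680+4640+3·40·29=12800; k=5: 5160+0+3·4·29=5508 → min 5508.
Length 5: A₁..A₅: k=1: 0+6036+9·73·4=8664; k=2: 1971+5160+9·3·4=7239; k=3: 3024+6240+9·39·4=10668; k=4: 7731+0+9·40·4=9171 → min 7239 | A₂..A₆: k=2: 0+5508+73·3·29=11859; k=3: 8541+10764+73·39·29=101868; k=4: 13440+4640+73·40·29=102760; k=5: 6036+0+73·4·29=14504 → min 11859.
Top-level splits: k=1: (A₁..A₁)·(A₂..A₆) → 0+11859+9·73·29 = 30912; k=2: (A₁..A₂)·(A₃..A₆) → 1971+5508+9·3·29 = 8262; k=3: (A₁..A₃)·(A₄..A₆) → 3024+10764+9·39·29 = 23967; k=4: (A₁..A₄)·(A₅..A₆) → 7731+4640+9·40·29 = 22811; k=5: (A₁..A₅)·(A₆..A₆) → 7239+0+9·4·29 = 8283.
Best split is after A₂, i.e. k = 2.

2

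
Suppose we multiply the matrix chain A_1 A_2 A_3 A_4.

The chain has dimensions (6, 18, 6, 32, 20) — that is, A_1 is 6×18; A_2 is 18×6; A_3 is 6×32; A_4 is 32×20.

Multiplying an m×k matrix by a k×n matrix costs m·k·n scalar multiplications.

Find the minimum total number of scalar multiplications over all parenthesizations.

Adjacent pairs: A_1A_2 = 6·18·6 = 648; A_2A_3 = 18·6·32 = 3456; A_3A_4 = 6·32·20 = 3840.
Length 3: A_1..A_3: k=1: 0+3456+6·18·32=6912; k=2: 648+0+6·6·32=1800 → min 1800 | A_2..A_4: k=2: 0+3840+18·6·20=6000; k=3: 3456+0+18·32·20=14976 → min 6000.
Length 4: A_1..A_4: k=1: 0+6000+6·18·20=8160; k=2: 648+3840+6·6·20=5208; k=3: 1800+0+6·32·20=5640 → min 5208.
Optimal order: ((A_1 A_2) (A_3 A_4)) with cost 5208.

5208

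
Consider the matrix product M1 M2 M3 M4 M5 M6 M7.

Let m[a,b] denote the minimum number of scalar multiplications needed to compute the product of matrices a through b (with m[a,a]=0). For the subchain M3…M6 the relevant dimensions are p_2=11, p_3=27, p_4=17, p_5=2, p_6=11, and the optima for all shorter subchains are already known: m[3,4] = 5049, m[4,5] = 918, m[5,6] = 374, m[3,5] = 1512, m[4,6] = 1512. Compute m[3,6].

m[3,6] = min over k∈[3,5] of m[3,k]+m[k+1,6]+p_{2}·p_k·p_{6}.
k=3: 0 + 1512 + 11·27·11 = 4779; k=4: 5049 + 374 + 11·17·11 = 7480; k=5: 1512 + 0 + 11·2·11 = 1754.
Minimum: 1754 at k=5.

1754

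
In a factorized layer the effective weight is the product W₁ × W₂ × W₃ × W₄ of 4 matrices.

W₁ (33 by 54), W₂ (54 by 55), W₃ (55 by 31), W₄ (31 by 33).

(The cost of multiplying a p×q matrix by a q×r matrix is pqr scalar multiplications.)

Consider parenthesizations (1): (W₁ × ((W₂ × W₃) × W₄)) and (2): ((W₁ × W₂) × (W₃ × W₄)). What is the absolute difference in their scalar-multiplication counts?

Order (1) = (W₁ × ((W₂ × W₃) × W₄)): (W₂ × W₃): 54×55 by 55×31 → 54×31, cost 54·55·31 = 92070; ((W₂ × W₃) × W₄): 54×31 by 31×33 → 54×33, cost 54·31·33 = 55242; cumulative 147312; (W₁ × ((W₂ × W₃) × W₄)): 33×54 by 54×33 → 33×33, cost 33·54·33 = 58806; cumulative 206118. Total 206118.
Order (2) = ((W₁ × W₂) × (W₃ × W₄)): (W₁ × W₂): 33×54 by 54×55 → 33×55, cost 33·54·55 = 98010; (W₃ × W₄): 55×31 by 31×33 → 55×33, cost 55·31·33 = 56265; ((W₁ × W₂) × (W₃ × W₄)): 33×55 by 55×33 → 33×33, cost 33·55·33 = 59895; cumulative 214170. Total 214170.
Difference: |206118 − 214170| = 8052.

8052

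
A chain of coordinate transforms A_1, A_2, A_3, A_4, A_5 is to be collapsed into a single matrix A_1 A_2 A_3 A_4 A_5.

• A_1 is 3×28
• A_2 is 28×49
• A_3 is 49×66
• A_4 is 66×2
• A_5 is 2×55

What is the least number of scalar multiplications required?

9710

Adjacent pairs: A_1A_2 = 3·28·49 = 4116; A_2A_3 = 28·49·66 = 90552; A_3A_4 = 49·66·2 = 6468; A_4A_5 = 66·2·55 = 7260.
Length 3: A_1..A_3: k=1: 0+90552+3·28·66=96096; k=2: 4116+0+3·49·66=13818 → min 13818 | A_2..A_4: k=2: 0+6468+28·49·2=9212; k=3: 90552+0+28·66·2=94248 → min 9212 | A_3..A_5: k=3: 0+7260+49·66·55=185130; k=4: 6468+0+49·2·55=11858 → min 11858.
Length 4: A_1..A_4: k=1: 0+9212+3·28·2=9380; k=2: 4116+6468+3·49·2=10878; k=3: 13818+0+3·66·2=14214 → min 9380 | A_2..A_5: k=2: 0+11858+28·49·55=87318; k=3: 90552+7260+28·66·55=199452; k=4: 9212+0+28·2·55=12292 → min 12292.
Length 5: A_1..A_5: k=1: 0+12292+3·28·55=16912; k=2: 4116+11858+3·49·55=24059; k=3: 13818+7260+3·66·55=31968; k=4: 9380+0+3·2·55=9710 → min 9710.
Optimal order: ((A_1 (A_2 (A_3 A_4))) A_5) with cost 9710.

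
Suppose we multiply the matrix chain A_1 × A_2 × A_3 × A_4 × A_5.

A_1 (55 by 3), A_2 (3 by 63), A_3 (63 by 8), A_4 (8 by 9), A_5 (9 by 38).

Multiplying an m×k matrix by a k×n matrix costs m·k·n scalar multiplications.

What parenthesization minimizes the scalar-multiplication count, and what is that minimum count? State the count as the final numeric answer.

9024

Adjacent pairs: A_1A_2 = 55·3·63 = 10395; A_2A_3 = 3·63·8 = 1512; A_3A_4 = 63·8·9 = 4536; A_4A_5 = 8·9·38 = 2736.
Length 3: A_1..A_3: k=1: 0+1512+55·3·8=2832; k=2: 10395+0+55·63·8=38115 → min 2832 | A_2..A_4: k=2: 0+4536+3·63·9=6237; k=3: 1512+0+3·8·9=1728 → min 1728 | A_3..A_5: k=3: 0+2736+63·8·38=21888; k=4: 4536+0+63·9·38=26082 → min 21888.
Length 4: A_1..A_4: k=1: 0+1728+55·3·9=3213; k=2: 10395+4536+55·63·9=46116; k=3: 2832+0+55·8·9=6792 → min 3213 | A_2..A_5: k=2: 0+21888+3·63·38=29070; k=3: 1512+2736+3·8·38=5160; k=4: 1728+0+3·9·38=2754 → min 2754.
Length 5: A_1..A_5: k=1: 0+2754+55·3·38=9024; k=2: 10395+21888+55·63·38=163953; k=3: 2832+2736+55·8·38=22288; k=4: 3213+0+55·9·38=22023 → min 9024.
Optimal parenthesization: (A_1 × (((A_2 × A_3) × A_4) × A_5)) with cost 9024.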